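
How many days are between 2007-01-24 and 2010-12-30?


From 2007-01-24 to 2010-12-30
2007-01-24: day of year = 24
2010-12-30: days before December = 31 + 28 + 31 + 30 + 31 + 30 + 31 + 31 + 30 + 31 + 30 = 334 (2010 is not a leap year); day of year = 334 + 30 = 364
Rest of 2007: 365 - 24 = 341
Full years 2008 (366), 2009 (365): 731
Total = 341 + 731 + 364 = 1436

1436 days


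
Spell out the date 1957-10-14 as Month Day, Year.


ISO 1957-10-14 parses as year=1957, month=10, day=14
Month 10 -> October

October 14, 1957


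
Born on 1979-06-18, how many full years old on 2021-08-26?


Birth: 1979-06-18
Reference: 2021-08-26
Year difference: 2021 - 1979 = 42

42 years old


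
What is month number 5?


Month 5 of 12

May


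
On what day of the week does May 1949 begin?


Target: May 1, 1949
Anchor: Jan 1, 1949. With p = 1949 - 1 = 1948: (p + p//4 - p//100 + p//400) mod 7 = (1948 + 487 - 19 + 4) mod 7 = 2420 mod 7 = 5 -> Saturday (Mon=0 ... Sun=6)
Days before May (Jan-Apr): 120 days
Weekday index = (5 + 120) mod 7 = 6

Sunday


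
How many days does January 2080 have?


January 2080

31 days


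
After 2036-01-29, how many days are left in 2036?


Day of year: 29 of 366
Remaining = 366 - 29

337 days


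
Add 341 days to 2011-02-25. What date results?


Start: 2011-02-25, add 341 days
February 2011 has 28 days: 28 - 25 = 3 days to February 28 -> 338 left
March 2011 has 31 days -> 307 left
April 2011 has 30 days -> 277 left
May 2011 has 31 days -> 246 left
June 2011 has 30 days -> 216 left
July 2011 has 31 days -> 185 left
August 2011 has 31 days -> 154 left
September 2011 has 30 days -> 124 left
October 2011 has 31 days -> 93 left
November 2011 has 30 days -> 63 left
December 2011 has 31 days -> 32 left
January 2012 has 31 days -> 1 left
February 2012: 1 <= 29 -> lands on February 1

Result: 2012-02-01


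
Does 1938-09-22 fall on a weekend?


Anchor: Jan 1, 1938. With p = 1938 - 1 = 1937: (p + p//4 - p//100 + p//400) mod 7 = (1937 + 484 - 19 + 4) mod 7 = 2406 mod 7 = 5 -> Saturday (Mon=0 ... Sun=6)
Day of year: 265; offset = 264
Weekday index = (5 + 264) mod 7 = 3 -> Thursday
Weekend days: Saturday, Sunday

No


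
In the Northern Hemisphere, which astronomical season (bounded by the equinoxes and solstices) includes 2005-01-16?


Date: January 16
Astronomical Winter (approx.; exact equinox/solstice day varies by year): December 21 to March 19
January 16 falls within the Winter window

Winter


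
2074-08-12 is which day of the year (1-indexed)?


Date: August 12, 2074
Days in months 1 through 7: 212
Plus 12 days in August

Day of year: 224


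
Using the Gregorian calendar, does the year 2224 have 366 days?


Gregorian leap year rule: divisible by 4, but not by 100, unless also by 400.
2224 is divisible by 4 but not 100 -> leap year

Yes


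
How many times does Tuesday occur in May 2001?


May 2001 has 31 days
Anchor: Jan 1, 2001. With p = 2001 - 1 = 2000: (p + p//4 - p//100 + p//400) mod 7 = (2000 + 500 - 20 + 5) mod 7 = 2485 mod 7 = 0 -> Monday (Mon=0 ... Sun=6)
Days before May (Jan-Apr): 120; May 1 index = (0 + 120) mod 7 = 1 -> Tuesday
First Tuesday is May 1
Tuesdays: 1, 8, 15, 22, 29

5 Tuesdays


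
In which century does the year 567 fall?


Century = (year - 1) // 100 + 1
= (567 - 1) // 100 + 1
= 566 // 100 + 1
= 5 + 1

6th century


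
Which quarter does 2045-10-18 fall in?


Month: October (month 10)
Q1: Jan-Mar, Q2: Apr-Jun, Q3: Jul-Sep, Q4: Oct-Dec

Q4


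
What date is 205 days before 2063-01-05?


Start: 2063-01-05, subtract 205 days
Back 5 days from January 5 reaches December 31, 2062 -> 200 left
December 2062 has 31 days -> back to November 30, 2062 -> 169 left
November 2062 has 30 days -> back to October 31, 2062 -> 139 left
October 2062 has 31 days -> back to September 30, 2062 -> 108 left
September 2062 has 30 days -> back to August 31, 2062 -> 78 left
August 2062 has 31 days -> back to July 31, 2062 -> 47 left
July 2062 has 31 days -> back to June 30, 2062 -> 16 left
June 2062: 30 - 16 = 14 -> lands on June 14

Result: 2062-06-14


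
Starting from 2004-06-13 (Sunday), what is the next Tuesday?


Current: Sunday
Target: Tuesday
Days ahead: 2

Next Tuesday: 2004-06-15


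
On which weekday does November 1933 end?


November 1933 has 30 days
Anchor: Jan 1, 1933. With p = 1933 - 1 = 1932: (p + p//4 - p//100 + p//400) mod 7 = (1932 + 483 - 19 + 4) mod 7 = 2400 mod 7 = 6 -> Sunday (Mon=0 ... Sun=6)
Days before November (Jan-Oct): 304; November 1 index = (6 + 304) mod 7 = 2 -> Wednesday
Last day offset: 30 - 1 = 29 days
Weekday index = (2 + 29) mod 7 = 3

Thursday, November 30


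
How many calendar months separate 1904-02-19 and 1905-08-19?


From February 1904 to August 1905
1 year * 12 = 12 months, plus 6 months = 18

18 months


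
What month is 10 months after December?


December is month 12
12 + 10 = 22; wrap: 22 - 12 = 10

October


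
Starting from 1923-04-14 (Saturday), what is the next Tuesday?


Current: Saturday
Target: Tuesday
Days ahead: 3

Next Tuesday: 1923-04-17


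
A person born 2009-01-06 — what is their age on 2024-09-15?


Birth: 2009-01-06
Reference: 2024-09-15
Year difference: 2024 - 2009 = 15

15 years old


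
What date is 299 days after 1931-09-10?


Start: 1931-09-10, add 299 days
September 1931 has 30 days: 30 - 10 = 20 days to September 30 -> 279 left
October 1931 has 31 days -> 248 left
November 1931 has 30 days -> 218 left
December 1931 has 31 days -> 187 left
January 1932 has 31 days -> 156 left
February 1932 has 29 days -> 127 left
March 1932 has 31 days -> 96 left
April 1932 has 30 days -> 66 left
May 1932 has 31 days -> 35 left
June 1932 has 30 days -> 5 left
July 1932: 5 <= 31 -> lands on July 5

Result: 1932-07-05


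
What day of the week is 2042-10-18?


Date: October 18, 2042
Anchor: Jan 1, 2042. With p = 2042 - 1 = 2041: (p + p//4 - p//100 + p//400) mod 7 = (2041 + 510 - 20 + 5) mod 7 = 2536 mod 7 = 2 -> Wednesday (Mon=0 ... Sun=6)
Days before October (Jan-Sep): 273; offset = 273 + 18 - 1 = 290
Weekday index = (2 + 290) mod 7 = 5

Day of the week: Saturday


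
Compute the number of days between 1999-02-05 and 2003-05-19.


From 1999-02-05 to 2003-05-19
1999-02-05: days before February = 31; day of year = 31 + 5 = 36
2003-05-19: days before May = 31 + 28 + 31 + 30 = 120 (2003 is not a leap year); day of year = 120 + 19 = 139
Rest of 1999: 365 - 36 = 329
Full years 2000 (366), 2001 (365), 2002 (365): 1096
Total = 329 + 1096 + 139 = 1564

1564 days


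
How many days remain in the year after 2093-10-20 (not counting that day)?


Day of year: 293 of 365
Remaining = 365 - 293

72 days


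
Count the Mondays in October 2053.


October 2053 has 31 days
Anchor: Jan 1, 2053. With p = 2053 - 1 = 2052: (p + p//4 - p//100 + p//400) mod 7 = (2052 + 513 - 20 + 5) mod 7 = 2550 mod 7 = 2 -> Wednesday (Mon=0 ... Sun=6)
Days before October (Jan-Sep): 273; October 1 index = (2 + 273) mod 7 = 2 -> Wednesday
First Monday is October 6
Mondays: 6, 13, 20, 27

4 Mondays


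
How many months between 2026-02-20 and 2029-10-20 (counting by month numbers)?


From February 2026 to October 2029
3 years * 12 = 36 months, plus 8 months = 44

44 months


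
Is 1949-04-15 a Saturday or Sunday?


Anchor: Jan 1, 1949. With p = 1949 - 1 = 1948: (p + p//4 - p//100 + p//400) mod 7 = (1948 + 487 - 19 + 4) mod 7 = 2420 mod 7 = 5 -> Saturday (Mon=0 ... Sun=6)
Day of year: 105; offset = 104
Weekday index = (5 + 104) mod 7 = 4 -> Friday
Weekend days: Saturday, Sunday

No


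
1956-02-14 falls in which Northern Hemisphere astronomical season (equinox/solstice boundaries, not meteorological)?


Date: February 14
Astronomical Winter (approx.; exact equinox/solstice day varies by year): December 21 to March 19
February 14 falls within the Winter window

Winter


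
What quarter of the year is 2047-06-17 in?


Month: June (month 6)
Q1: Jan-Mar, Q2: Apr-Jun, Q3: Jul-Sep, Q4: Oct-Dec

Q2


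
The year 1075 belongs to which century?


Century = (year - 1) // 100 + 1
= (1075 - 1) // 100 + 1
= 1074 // 100 + 1
= 10 + 1

11th century


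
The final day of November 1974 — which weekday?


November 1974 has 30 days
Anchor: Jan 1, 1974. With p = 1974 - 1 = 1973: (p + p//4 - p//100 + p//400) mod 7 = (1973 + 493 - 19 + 4) mod 7 = 2451 mod 7 = 1 -> Tuesday (Mon=0 ... Sun=6)
Days before November (Jan-Oct): 304; November 1 index = (1 + 304) mod 7 = 4 -> Friday
Last day offset: 30 - 1 = 29 days
Weekday index = (4 + 29) mod 7 = 5

Saturday, November 30


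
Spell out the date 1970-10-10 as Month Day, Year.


ISO 1970-10-10 parses as year=1970, month=10, day=10
Month 10 -> October

October 10, 1970


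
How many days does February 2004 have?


February 2004 (leap year: yes)

29 days


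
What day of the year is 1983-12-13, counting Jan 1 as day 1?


Date: December 13, 1983
Days in months 1 through 11: 334
Plus 13 days in December

Day of year: 347


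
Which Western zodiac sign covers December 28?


Date: December 28
Conventional tropical zodiac dates: Capricorn from December 22 onward; Aquarius starts January 20
December 28 falls within the Capricorn range

Capricorn


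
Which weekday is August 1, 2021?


Target: August 1, 2021
Anchor: Jan 1, 2021. With p = 2021 - 1 = 2020: (p + p//4 - p//100 + p//400) mod 7 = (2020 + 505 - 20 + 5) mod 7 = 2510 mod 7 = 4 -> Friday (Mon=0 ... Sun=6)
Days before August (Jan-Jul): 212 days
Weekday index = (4 + 212) mod 7 = 6

Sunday


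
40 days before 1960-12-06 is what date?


Start: 1960-12-06, subtract 40 days
Back 6 days from December 6 reaches November 30, 1960 -> 34 left
November 1960 has 30 days -> back to October 31, 1960 -> 4 left
October 1960: 31 - 4 = 27 -> lands on October 27

Result: 1960-10-27


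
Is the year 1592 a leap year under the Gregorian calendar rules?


Gregorian leap year rule: divisible by 4, but not by 100, unless also by 400.
1592 is divisible by 4 but not 100 -> leap year

Yes


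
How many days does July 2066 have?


July 2066

31 days


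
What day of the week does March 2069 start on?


Target: March 1, 2069
Anchor: Jan 1, 2069. With p = 2069 - 1 = 2068: (p + p//4 - p//100 + p//400) mod 7 = (2068 + 517 - 20 + 5) mod 7 = 2570 mod 7 = 1 -> Tuesday (Mon=0 ... Sun=6)
Days before March (Jan-Feb): 59 days
Weekday index = (1 + 59) mod 7 = 4

Friday


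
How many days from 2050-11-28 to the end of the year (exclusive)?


Day of year: 332 of 365
Remaining = 365 - 332

33 days


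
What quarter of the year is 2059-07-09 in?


Month: July (month 7)
Q1: Jan-Mar, Q2: Apr-Jun, Q3: Jul-Sep, Q4: Oct-Dec

Q3


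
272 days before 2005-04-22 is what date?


Start: 2005-04-22, subtract 272 days
Back 22 days from April 22 reaches March 31, 2005 -> 250 left
March 2005 has 31 days -> back to February 28, 2005 -> 219 left
February 2005 has 28 days -> back to January 31, 2005 -> 191 left
January 2005 has 31 days -> back to December 31, 2004 -> 160 left
December 2004 has 31 days -> back to November 30, 2004 -> 129 left
November 2004 has 30 days -> back to October 31, 2004 -> 99 left
October 2004 has 31 days -> back to September 30, 2004 -> 68 left
September 2004 has 30 days -> back to August 31, 2004 -> 38 left
August 2004 has 31 days -> back to July 31, 2004 -> 7 left
July 2004: 31 - 7 = 24 -> lands on July 24

Result: 2004-07-24


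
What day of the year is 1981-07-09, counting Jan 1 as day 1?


Date: July 9, 1981
Days in months 1 through 6: 181
Plus 9 days in July

Day of year: 190


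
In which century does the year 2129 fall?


Century = (year - 1) // 100 + 1
= (2129 - 1) // 100 + 1
= 2128 // 100 + 1
= 21 + 1

22nd century


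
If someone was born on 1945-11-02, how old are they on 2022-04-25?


Birth: 1945-11-02
Reference: 2022-04-25
Year difference: 2022 - 1945 = 77
Birthday not yet reached in 2022, subtract 1

76 years old


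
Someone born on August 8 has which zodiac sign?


Date: August 8
Conventional tropical zodiac dates: Leo from July 23 onward; Virgo starts August 23
August 8 falls within the Leo range

Leo


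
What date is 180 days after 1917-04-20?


Start: 1917-04-20, add 180 days
April 1917 has 30 days: 30 - 20 = 10 days to April 30 -> 170 left
May 1917 has 31 days -> 139 left
June 1917 has 30 days -> 109 left
July 1917 has 31 days -> 78 left
August 1917 has 31 days -> 47 left
September 1917 has 30 days -> 17 left
October 1917: 17 <= 31 -> lands on October 17

Result: 1917-10-17


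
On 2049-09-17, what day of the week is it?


Date: September 17, 2049
Anchor: Jan 1, 2049. With p = 2049 - 1 = 2048: (p + p//4 - p//100 + p//400) mod 7 = (2048 + 512 - 20 + 5) mod 7 = 2545 mod 7 = 4 -> Friday (Mon=0 ... Sun=6)
Days before September (Jan-Aug): 243; offset = 243 + 17 - 1 = 259
Weekday index = (4 + 259) mod 7 = 4

Day of the week: Friday


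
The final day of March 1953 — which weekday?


March 1953 has 31 days
Anchor: Jan 1, 1953. With p = 1953 - 1 = 1952: (p + p//4 - p//100 + p//400) mod 7 = (1952 + 488 - 19 + 4) mod 7 = 2425 mod 7 = 3 -> Thursday (Mon=0 ... Sun=6)
Days before March (Jan-Feb): 59; March 1 index = (3 + 59) mod 7 = 6 -> Sunday
Last day offset: 31 - 1 = 30 days
Weekday index = (6 + 30) mod 7 = 1

Tuesday, March 31


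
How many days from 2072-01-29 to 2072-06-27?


From 2072-01-29 to 2072-06-27
2072-01-29: day of year = 29
2072-06-27: days before June = 31 + 29 + 31 + 30 + 31 = 152 (2072 is a leap year); day of year = 152 + 27 = 179
Same year: 179 - 29 = 150

150 days


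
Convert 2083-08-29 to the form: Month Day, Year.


ISO 2083-08-29 parses as year=2083, month=08, day=29
Month 8 -> August

August 29, 2083


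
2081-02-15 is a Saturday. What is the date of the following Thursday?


Current: Saturday
Target: Thursday
Days ahead: 5

Next Thursday: 2081-02-20


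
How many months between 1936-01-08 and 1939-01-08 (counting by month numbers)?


From January 1936 to January 1939
3 years * 12 = 36 months = 36

36 months


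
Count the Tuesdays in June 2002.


June 2002 has 30 days
Anchor: Jan 1, 2002. With p = 2002 - 1 = 2001: (p + p//4 - p//100 + p//400) mod 7 = (2001 + 500 - 20 + 5) mod 7 = 2486 mod 7 = 1 -> Tuesday (Mon=0 ... Sun=6)
Days before June (Jan-May): 151; June 1 index = (1 + 151) mod 7 = 5 -> Saturday
First Tuesday is June 4
Tuesdays: 4, 11, 18, 25

4 Tuesdays


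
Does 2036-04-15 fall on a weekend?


Anchor: Jan 1, 2036. With p = 2036 - 1 = 2035: (p + p//4 - p//100 + p//400) mod 7 = (2035 + 508 - 20 + 5) mod 7 = 2528 mod 7 = 1 -> Tuesday (Mon=0 ... Sun=6)
Day of year: 106; offset = 105
Weekday index = (1 + 105) mod 7 = 1 -> Tuesday
Weekend days: Saturday, Sunday

No


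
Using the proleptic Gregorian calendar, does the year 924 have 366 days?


Gregorian leap year rule: divisible by 4, but not by 100, unless also by 400.
924 is divisible by 4 but not 100 -> leap year

Yes


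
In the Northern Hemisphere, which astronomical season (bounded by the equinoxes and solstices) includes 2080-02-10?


Date: February 10
Astronomical Winter (approx.; exact equinox/solstice day varies by year): December 21 to March 19
February 10 falls within the Winter window

Winter


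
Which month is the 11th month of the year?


Month 11 of 12

November


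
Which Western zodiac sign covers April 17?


Date: April 17
Conventional tropical zodiac dates: Aries from March 21 onward; Taurus starts April 20
April 17 falls within the Aries range

Aries


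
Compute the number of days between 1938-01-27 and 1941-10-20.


From 1938-01-27 to 1941-10-20
1938-01-27: day of year = 27
1941-10-20: days before October = 31 + 28 + 31 + 30 + 31 + 30 + 31 + 31 + 30 = 273 (1941 is not a leap year); day of year = 273 + 20 = 293
Rest of 1938: 365 - 27 = 338
Full years 1939 (365), 1940 (366): 731
Total = 338 + 731 + 293 = 1362

1362 days


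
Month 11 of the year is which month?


Month 11 of 12

November


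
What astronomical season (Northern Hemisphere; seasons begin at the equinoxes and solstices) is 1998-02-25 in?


Date: February 25
Astronomical Winter (approx.; exact equinox/solstice day varies by year): December 21 to March 19
February 25 falls within the Winter window

Winter


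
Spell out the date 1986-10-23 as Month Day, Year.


ISO 1986-10-23 parses as year=1986, month=10, day=23
Month 10 -> October

October 23, 1986


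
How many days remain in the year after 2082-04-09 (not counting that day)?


Day of year: 99 of 365
Remaining = 365 - 99

266 days


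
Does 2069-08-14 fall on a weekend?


Anchor: Jan 1, 2069. With p = 2069 - 1 = 2068: (p + p//4 - p//100 + p//400) mod 7 = (2068 + 517 - 20 + 5) mod 7 = 2570 mod 7 = 1 -> Tuesday (Mon=0 ... Sun=6)
Day of year: 226; offset = 225
Weekday index = (1 + 225) mod 7 = 2 -> Wednesday
Weekend days: Saturday, Sunday

No


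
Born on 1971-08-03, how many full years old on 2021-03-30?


Birth: 1971-08-03
Reference: 2021-03-30
Year difference: 2021 - 1971 = 50
Birthday not yet reached in 2021, subtract 1

49 years old


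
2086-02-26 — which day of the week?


Date: February 26, 2086
Anchor: Jan 1, 2086. With p = 2086 - 1 = 2085: (p + p//4 - p//100 + p//400) mod 7 = (2085 + 521 - 20 + 5) mod 7 = 2591 mod 7 = 1 -> Tuesday (Mon=0 ... Sun=6)
Days before February (Jan): 31; offset = 31 + 26 - 1 = 56
Weekday index = (1 + 56) mod 7 = 1

Day of the week: Tuesday


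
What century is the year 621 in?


Century = (year - 1) // 100 + 1
= (621 - 1) // 100 + 1
= 620 // 100 + 1
= 6 + 1

7th century


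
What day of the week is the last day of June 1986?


June 1986 has 30 days
Anchor: Jan 1, 1986. With p = 1986 - 1 = 1985: (p + p//4 - p//100 + p//400) mod 7 = (1985 + 496 - 19 + 4) mod 7 = 2466 mod 7 = 2 -> Wednesday (Mon=0 ... Sun=6)
Days before June (Jan-May): 151; June 1 index = (2 + 151) mod 7 = 6 -> Sunday
Last day offset: 30 - 1 = 29 days
Weekday index = (6 + 29) mod 7 = 0

Monday, June 30


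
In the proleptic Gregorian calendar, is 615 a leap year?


Gregorian leap year rule: divisible by 4, but not by 100, unless also by 400.
615 is not divisible by 4 -> not a leap year

No


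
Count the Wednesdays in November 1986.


November 1986 has 30 days
Anchor: Jan 1, 1986. With p = 1986 - 1 = 1985: (p + p//4 - p//100 + p//400) mod 7 = (1985 + 496 - 19 + 4) mod 7 = 2466 mod 7 = 2 -> Wednesday (Mon=0 ... Sun=6)
Days before November (Jan-Oct): 304; November 1 index = (2 + 304) mod 7 = 5 -> Saturday
First Wednesday is November 5
Wednesdays: 5, 12, 19, 26

4 Wednesdays


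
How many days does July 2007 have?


July 2007

31 days


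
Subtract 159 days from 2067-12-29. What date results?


Start: 2067-12-29, subtract 159 days
Back 29 days from December 29 reaches November 30, 2067 -> 130 left
November 2067 has 30 days -> back to October 31, 2067 -> 100 left
October 2067 has 31 days -> back to September 30, 2067 -> 69 left
September 2067 has 30 days -> back to August 31, 2067 -> 39 left
August 2067 has 31 days -> back to July 31, 2067 -> 8 left
July 2067: 31 - 8 = 23 -> lands on July 23

Result: 2067-07-23


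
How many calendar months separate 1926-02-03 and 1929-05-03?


From February 1926 to May 1929
3 years * 12 = 36 months, plus 3 months = 39

39 months


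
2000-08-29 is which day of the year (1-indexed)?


Date: August 29, 2000
Days in months 1 through 7: 213
Plus 29 days in August

Day of year: 242


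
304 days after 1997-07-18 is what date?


Start: 1997-07-18, add 304 days
July 1997 has 31 days: 31 - 18 = 13 days to July 31 -> 291 left
August 1997 has 31 days -> 260 left
September 1997 has 30 days -> 230 left
October 1997 has 31 days -> 199 left
November 1997 has 30 days -> 169 left
December 1997 has 31 days -> 138 left
January 1998 has 31 days -> 107 left
February 1998 has 28 days -> 79 left
March 1998 has 31 days -> 48 left
April 1998 has 30 days -> 18 left
May 1998: 18 <= 31 -> lands on May 18

Result: 1998-05-18


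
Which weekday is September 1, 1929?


Target: September 1, 1929
Anchor: Jan 1, 1929. With p = 1929 - 1 = 1928: (p + p//4 - p//100 + p//400) mod 7 = (1928 + 482 - 19 + 4) mod 7 = 2395 mod 7 = 1 -> Tuesday (Mon=0 ... Sun=6)
Days before September (Jan-Aug): 243 days
Weekday index = (1 + 243) mod 7 = 6

Sunday


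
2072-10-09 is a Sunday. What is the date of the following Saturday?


Current: Sunday
Target: Saturday
Days ahead: 6

Next Saturday: 2072-10-15


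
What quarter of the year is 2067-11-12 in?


Month: November (month 11)
Q1: Jan-Mar, Q2: Apr-Jun, Q3: Jul-Sep, Q4: Oct-Dec

Q4


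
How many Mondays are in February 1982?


February 1982 has 28 days
Anchor: Jan 1, 1982. With p = 1982 - 1 = 1981: (p + p//4 - p//100 + p//400) mod 7 = (1981 + 495 - 19 + 4) mod 7 = 2461 mod 7 = 4 -> Friday (Mon=0 ... Sun=6)
Days before February (Jan): 31; February 1 index = (4 + 31) mod 7 = 0 -> Monday
First Monday is February 1
Mondays: 1, 8, 15, 22

4 Mondays


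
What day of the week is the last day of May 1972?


May 1972 has 31 days
Anchor: Jan 1, 1972. With p = 1972 - 1 = 1971: (p + p//4 - p//100 + p//400) mod 7 = (1971 + 492 - 19 + 4) mod 7 = 2448 mod 7 = 5 -> Saturday (Mon=0 ... Sun=6)
Days before May (Jan-Apr): 121; May 1 index = (5 + 121) mod 7 = 0 -> Monday
Last day offset: 31 - 1 = 30 days
Weekday index = (0 + 30) mod 7 = 2

Wednesday, May 31


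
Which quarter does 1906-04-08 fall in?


Month: April (month 4)
Q1: Jan-Mar, Q2: Apr-Jun, Q3: Jul-Sep, Q4: Oct-Dec

Q2


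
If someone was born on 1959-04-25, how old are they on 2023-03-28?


Birth: 1959-04-25
Reference: 2023-03-28
Year difference: 2023 - 1959 = 64
Birthday not yet reached in 2023, subtract 1

63 years old


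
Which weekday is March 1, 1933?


Target: March 1, 1933
Anchor: Jan 1, 1933. With p = 1933 - 1 = 1932: (p + p//4 - p//100 + p//400) mod 7 = (1932 + 483 - 19 + 4) mod 7 = 2400 mod 7 = 6 -> Sunday (Mon=0 ... Sun=6)
Days before March (Jan-Feb): 59 days
Weekday index = (6 + 59) mod 7 = 2

Wednesday


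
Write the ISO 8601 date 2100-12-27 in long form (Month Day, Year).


ISO 2100-12-27 parses as year=2100, month=12, day=27
Month 12 -> December

December 27, 2100


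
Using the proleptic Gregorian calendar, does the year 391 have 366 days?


Gregorian leap year rule: divisible by 4, but not by 100, unless also by 400.
391 is not divisible by 4 -> not a leap year

No


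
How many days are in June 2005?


June 2005

30 days


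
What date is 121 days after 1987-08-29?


Start: 1987-08-29, add 121 days
August 1987 has 31 days: 31 - 29 = 2 days to August 31 -> 119 left
September 1987 has 30 days -> 89 left
October 1987 has 31 days -> 58 left
November 1987 has 30 days -> 28 left
December 1987: 28 <= 31 -> lands on December 28

Result: 1987-12-28


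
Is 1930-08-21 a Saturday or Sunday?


Anchor: Jan 1, 1930. With p = 1930 - 1 = 1929: (p + p//4 - p//100 + p//400) mod 7 = (1929 + 482 - 19 + 4) mod 7 = 2396 mod 7 = 2 -> Wednesday (Mon=0 ... Sun=6)
Day of year: 233; offset = 232
Weekday index = (2 + 232) mod 7 = 3 -> Thursday
Weekend days: Saturday, Sunday

No


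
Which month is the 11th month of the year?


Month 11 of 12

November


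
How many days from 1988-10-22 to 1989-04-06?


From 1988-10-22 to 1989-04-06
1988-10-22: days before October = 31 + 29 + 31 + 30 + 31 + 30 + 31 + 31 + 30 = 274 (1988 is a leap year); day of year = 274 + 22 = 296
1989-04-06: days before April = 31 + 28 + 31 = 90 (1989 is not a leap year); day of year = 90 + 6 = 96
Rest of 1988: 366 - 296 = 70
Total = 70 + 96 = 166

166 days


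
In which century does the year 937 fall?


Century = (year - 1) // 100 + 1
= (937 - 1) // 100 + 1
= 936 // 100 + 1
= 9 + 1

10th century


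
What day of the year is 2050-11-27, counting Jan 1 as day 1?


Date: November 27, 2050
Days in months 1 through 10: 304
Plus 27 days in November

Day of year: 331


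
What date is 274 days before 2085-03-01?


Start: 2085-03-01, subtract 274 days
Back 1 day from March 1 reaches February 28, 2085 -> 273 left
February 2085 has 28 days -> back to January 31, 2085 -> 245 left
January 2085 has 31 days -> back to December 31, 2084 -> 214 left
December 2084 has 31 days -> back to November 30, 2084 -> 183 left
November 2084 has 30 days -> back to October 31, 2084 -> 153 left
October 2084 has 31 days -> back to September 30, 2084 -> 122 left
September 2084 has 30 days -> back to August 31, 2084 -> 92 left
August 2084 has 31 days -> back to July 31, 2084 -> 61 left
July 2084 has 31 days -> back to June 30, 2084 -> 30 left
June 2084 has 30 days -> back to May 31, 2084 -> 0 left
May 2084: 31 - 0 = 31 -> lands on May 31

Result: 2084-05-31


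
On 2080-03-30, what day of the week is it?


Date: March 30, 2080
Anchor: Jan 1, 2080. With p = 2080 - 1 = 2079: (p + p//4 - p//100 + p//400) mod 7 = (2079 + 519 - 20 + 5) mod 7 = 2583 mod 7 = 0 -> Monday (Mon=0 ... Sun=6)
Days before March (Jan-Feb): 60; offset = 60 + 30 - 1 = 89
Weekday index = (0 + 89) mod 7 = 5

Day of the week: Saturday


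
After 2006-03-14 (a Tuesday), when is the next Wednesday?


Current: Tuesday
Target: Wednesday
Days ahead: 1

Next Wednesday: 2006-03-15


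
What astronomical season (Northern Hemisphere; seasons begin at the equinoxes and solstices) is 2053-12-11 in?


Date: December 11
Astronomical Autumn (approx.; exact equinox/solstice day varies by year): September 22 to December 20
December 11 falls within the Autumn window

Autumn


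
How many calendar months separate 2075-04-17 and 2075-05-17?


From April 2075 to May 2075
0 years * 12 = 0 months, plus 1 month = 1

1 month


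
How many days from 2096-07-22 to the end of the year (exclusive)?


Day of year: 204 of 366
Remaining = 366 - 204

162 days


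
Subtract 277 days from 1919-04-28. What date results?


Start: 1919-04-28, subtract 277 days
Back 28 days from April 28 reaches March 31, 1919 -> 249 left
March 1919 has 31 days -> back to February 28, 1919 -> 218 left
February 1919 has 28 days -> back to January 31, 1919 -> 190 left
January 1919 has 31 days -> back to December 31, 1918 -> 159 left
December 1918 has 31 days -> back to November 30, 1918 -> 128 left
November 1918 has 30 days -> back to October 31, 1918 -> 98 left
October 1918 has 31 days -> back to September 30, 1918 -> 67 left
September 1918 has 30 days -> back to August 31, 1918 -> 37 left
August 1918 has 31 days -> back to July 31, 1918 -> 6 left
July 1918: 31 - 6 = 25 -> lands on July 25

Result: 1918-07-25


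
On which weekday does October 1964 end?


October 1964 has 31 days
Anchor: Jan 1, 1964. With p = 1964 - 1 = 1963: (p + p//4 - p//100 + p//400) mod 7 = (1963 + 490 - 19 + 4) mod 7 = 2438 mod 7 = 2 -> Wednesday (Mon=0 ... Sun=6)
Days before October (Jan-Sep): 274; October 1 index = (2 + 274) mod 7 = 3 -> Thursday
Last day offset: 31 - 1 = 30 days
Weekday index = (3 + 30) mod 7 = 5

Saturday, October 31


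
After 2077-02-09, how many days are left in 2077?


Day of year: 40 of 365
Remaining = 365 - 40

325 days


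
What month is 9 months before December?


December is month 12
12 - 9 = 3

March


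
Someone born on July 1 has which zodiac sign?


Date: July 1
Conventional tropical zodiac dates: Cancer from June 21 onward; Leo starts July 23
July 1 falls within the Cancer range

Cancer


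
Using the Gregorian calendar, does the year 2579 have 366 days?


Gregorian leap year rule: divisible by 4, but not by 100, unless also by 400.
2579 is not divisible by 4 -> not a leap year

No


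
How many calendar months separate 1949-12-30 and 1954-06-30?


From December 1949 to June 1954
5 years * 12 = 60 months, minus 6 months = 54

54 months


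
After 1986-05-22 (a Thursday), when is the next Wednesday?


Current: Thursday
Target: Wednesday
Days ahead: 6

Next Wednesday: 1986-05-28


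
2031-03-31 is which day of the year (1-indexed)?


Date: March 31, 2031
Days in months 1 through 2: 59
Plus 31 days in March

Day of year: 90


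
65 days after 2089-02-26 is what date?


Start: 2089-02-26, add 65 days
February 2089 has 28 days: 28 - 26 = 2 days to February 28 -> 63 left
March 2089 has 31 days -> 32 left
April 2089 has 30 days -> 2 left
May 2089: 2 <= 31 -> lands on May 2

Result: 2089-05-02


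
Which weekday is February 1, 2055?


Target: February 1, 2055
Anchor: Jan 1, 2055. With p = 2055 - 1 = 2054: (p + p//4 - p//100 + p//400) mod 7 = (2054 + 513 - 20 + 5) mod 7 = 2552 mod 7 = 4 -> Friday (Mon=0 ... Sun=6)
Days before February (Jan): 31 days
Weekday index = (4 + 31) mod 7 = 0

Monday


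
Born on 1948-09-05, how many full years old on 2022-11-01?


Birth: 1948-09-05
Reference: 2022-11-01
Year difference: 2022 - 1948 = 74

74 years old


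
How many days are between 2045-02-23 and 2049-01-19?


From 2045-02-23 to 2049-01-19
2045-02-23: days before February = 31; day of year = 31 + 23 = 54
2049-01-19: day of year = 19
Rest of 2045: 365 - 54 = 311
Full years 2046 (365), 2047 (365), 2048 (366): 1096
Total = 311 + 1096 + 19 = 1426

1426 days


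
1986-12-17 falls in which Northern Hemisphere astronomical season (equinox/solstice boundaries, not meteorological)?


Date: December 17
Astronomical Autumn (approx.; exact equinox/solstice day varies by year): September 22 to December 20
December 17 falls within the Autumn window

Autumn


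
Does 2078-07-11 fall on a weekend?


Anchor: Jan 1, 2078. With p = 2078 - 1 = 2077: (p + p//4 - p//100 + p//400) mod 7 = (2077 + 519 - 20 + 5) mod 7 = 2581 mod 7 = 5 -> Saturday (Mon=0 ... Sun=6)
Day of year: 192; offset = 191
Weekday index = (5 + 191) mod 7 = 0 -> Monday
Weekend days: Saturday, Sunday

No


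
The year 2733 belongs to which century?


Century = (year - 1) // 100 + 1
= (2733 - 1) // 100 + 1
= 2732 // 100 + 1
= 27 + 1

28th century


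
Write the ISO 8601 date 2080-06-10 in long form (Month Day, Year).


ISO 2080-06-10 parses as year=2080, month=06, day=10
Month 6 -> June

June 10, 2080


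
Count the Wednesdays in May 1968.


May 1968 has 31 days
Anchor: Jan 1, 1968. With p = 1968 - 1 = 1967: (p + p//4 - p//100 + p//400) mod 7 = (1967 + 491 - 19 + 4) mod 7 = 2443 mod 7 = 0 -> Monday (Mon=0 ... Sun=6)
Days before May (Jan-Apr): 121; May 1 index = (0 + 121) mod 7 = 2 -> Wednesday
First Wednesday is May 1
Wednesdays: 1, 8, 15, 22, 29

5 Wednesdays


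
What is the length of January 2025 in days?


January 2025

31 days


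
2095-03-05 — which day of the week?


Date: March 5, 2095
Anchor: Jan 1, 2095. With p = 2095 - 1 = 2094: (p + p//4 - p//100 + p//400) mod 7 = (2094 + 523 - 20 + 5) mod 7 = 2602 mod 7 = 5 -> Saturday (Mon=0 ... Sun=6)
Days before March (Jan-Feb): 59; offset = 59 + 5 - 1 = 63
Weekday index = (5 + 63) mod 7 = 5

Day of the week: Saturday


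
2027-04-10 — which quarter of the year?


Month: April (month 4)
Q1: Jan-Mar, Q2: Apr-Jun, Q3: Jul-Sep, Q4: Oct-Dec

Q2


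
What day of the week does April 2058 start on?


Target: April 1, 2058
Anchor: Jan 1, 2058. With p = 2058 - 1 = 2057: (p + p//4 - p//100 + p//400) mod 7 = (2057 + 514 - 20 + 5) mod 7 = 2556 mod 7 = 1 -> Tuesday (Mon=0 ... Sun=6)
Days before April (Jan-Mar): 90 days
Weekday index = (1 + 90) mod 7 = 0

Monday


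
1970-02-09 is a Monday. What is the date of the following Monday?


Current: Monday
Target: Monday
Days ahead: 7

Next Monday: 1970-02-16


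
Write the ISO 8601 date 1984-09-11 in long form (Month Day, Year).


ISO 1984-09-11 parses as year=1984, month=09, day=11
Month 9 -> September

September 11, 1984


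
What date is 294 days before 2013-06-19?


Start: 2013-06-19, subtract 294 days
Back 19 days from June 19 reaches May 31, 2013 -> 275 left
May 2013 has 31 days -> back to April 30, 2013 -> 244 left
April 2013 has 30 days -> back to March 31, 2013 -> 214 left
March 2013 has 31 days -> back to February 28, 2013 -> 183 left
February 2013 has 28 days -> back to January 31, 2013 -> 155 left
January 2013 has 31 days -> back to December 31, 2012 -> 124 left
December 2012 has 31 days -> back to November 30, 2012 -> 93 left
November 2012 has 30 days -> back to October 31, 2012 -> 63 left
October 2012 has 31 days -> back to September 30, 2012 -> 32 left
September 2012 has 30 days -> back to August 31, 2012 -> 2 left
August 2012: 31 - 2 = 29 -> lands on August 29

Result: 2012-08-29


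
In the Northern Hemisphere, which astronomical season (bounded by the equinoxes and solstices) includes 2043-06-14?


Date: June 14
Astronomical Spring (approx.; exact equinox/solstice day varies by year): March 20 to June 20
June 14 falls within the Spring window

Spring


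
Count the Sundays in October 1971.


October 1971 has 31 days
Anchor: Jan 1, 1971. With p = 1971 - 1 = 1970: (p + p//4 - p//100 + p//400) mod 7 = (1970 + 492 - 19 + 4) mod 7 = 2447 mod 7 = 4 -> Friday (Mon=0 ... Sun=6)
Days before October (Jan-Sep): 273; October 1 index = (4 + 273) mod 7 = 4 -> Friday
First Sunday is October 3
Sundays: 3, 10, 17, 24, 31

5 Sundays


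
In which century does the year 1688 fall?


Century = (year - 1) // 100 + 1
= (1688 - 1) // 100 + 1
= 1687 // 100 + 1
= 16 + 1

17th century


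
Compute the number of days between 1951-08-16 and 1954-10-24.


From 1951-08-16 to 1954-10-24
1951-08-16: days before August = 31 + 28 + 31 + 30 + 31 + 30 + 31 = 212 (1951 is not a leap year); day of year = 212 + 16 = 228
1954-10-24: days before October = 31 + 28 + 31 + 30 + 31 + 30 + 31 + 31 + 30 = 273 (1954 is not a leap year); day of year = 273 + 24 = 297
Rest of 1951: 365 - 228 = 137
Full years 1952 (366), 1953 (365): 731
Total = 137 + 731 + 297 = 1165

1165 days


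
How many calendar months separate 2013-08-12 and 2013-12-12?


From August 2013 to December 2013
0 years * 12 = 0 months, plus 4 months = 4

4 months


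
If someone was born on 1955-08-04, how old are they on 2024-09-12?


Birth: 1955-08-04
Reference: 2024-09-12
Year difference: 2024 - 1955 = 69

69 years old


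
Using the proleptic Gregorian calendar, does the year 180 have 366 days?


Gregorian leap year rule: divisible by 4, but not by 100, unless also by 400.
180 is divisible by 4 but not 100 -> leap year

Yes


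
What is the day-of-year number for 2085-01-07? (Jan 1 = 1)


Date: January 7, 2085
No months before January
Plus 7 days in January

Day of year: 7


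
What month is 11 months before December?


December is month 12
12 - 11 = 1

January


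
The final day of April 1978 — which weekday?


April 1978 has 30 days
Anchor: Jan 1, 1978. With p = 1978 - 1 = 1977: (p + p//4 - p//100 + p//400) mod 7 = (1977 + 494 - 19 + 4) mod 7 = 2456 mod 7 = 6 -> Sunday (Mon=0 ... Sun=6)
Days before April (Jan-Mar): 90; April 1 index = (6 + 90) mod 7 = 5 -> Saturday
Last day offset: 30 - 1 = 29 days
Weekday index = (5 + 29) mod 7 = 6

Sunday, April 30


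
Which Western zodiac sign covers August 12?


Date: August 12
Conventional tropical zodiac dates: Leo from July 23 onward; Virgo starts August 23
August 12 falls within the Leo range

Leo


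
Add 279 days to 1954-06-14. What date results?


Start: 1954-06-14, add 279 days
June 1954 has 30 days: 30 - 14 = 16 days to June 30 -> 263 left
July 1954 has 31 days -> 232 left
August 1954 has 31 days -> 201 left
September 1954 has 30 days -> 171 left
October 1954 has 31 days -> 140 left
November 1954 has 30 days -> 110 left
December 1954 has 31 days -> 79 left
January 1955 has 31 days -> 48 left
February 1955 has 28 days -> 20 left
March 1955: 20 <= 31 -> lands on March 20

Result: 1955-03-20


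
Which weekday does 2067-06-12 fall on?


Date: June 12, 2067
Anchor: Jan 1, 2067. With p = 2067 - 1 = 2066: (p + p//4 - p//100 + p//400) mod 7 = (2066 + 516 - 20 + 5) mod 7 = 2567 mod 7 = 5 -> Saturday (Mon=0 ... Sun=6)
Days before June (Jan-May): 151; offset = 151 + 12 - 1 = 162
Weekday index = (5 + 162) mod 7 = 6

Day of the week: Sunday


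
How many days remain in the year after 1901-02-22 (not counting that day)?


Day of year: 53 of 365
Remaining = 365 - 53

312 days


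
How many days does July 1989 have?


July 1989

31 days


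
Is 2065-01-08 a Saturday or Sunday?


Anchor: Jan 1, 2065. With p = 2065 - 1 = 2064: (p + p//4 - p//100 + p//400) mod 7 = (2064 + 516 - 20 + 5) mod 7 = 2565 mod 7 = 3 -> Thursday (Mon=0 ... Sun=6)
Day of year: 8; offset = 7
Weekday index = (3 + 7) mod 7 = 3 -> Thursday
Weekend days: Saturday, Sunday

No


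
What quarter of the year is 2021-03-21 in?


Month: March (month 3)
Q1: Jan-Mar, Q2: Apr-Jun, Q3: Jul-Sep, Q4: Oct-Dec

Q1


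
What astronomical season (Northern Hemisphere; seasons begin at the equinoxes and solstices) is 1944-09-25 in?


Date: September 25
Astronomical Autumn (approx.; exact equinox/solstice day varies by year): September 22 to December 20
September 25 falls within the Autumn window

Autumn


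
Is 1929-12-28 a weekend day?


Anchor: Jan 1, 1929. With p = 1929 - 1 = 1928: (p + p//4 - p//100 + p//400) mod 7 = (1928 + 482 - 19 + 4) mod 7 = 2395 mod 7 = 1 -> Tuesday (Mon=0 ... Sun=6)
Day of year: 362; offset = 361
Weekday index = (1 + 361) mod 7 = 5 -> Saturday
Weekend days: Saturday, Sunday

Yes


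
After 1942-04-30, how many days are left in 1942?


Day of year: 120 of 365
Remaining = 365 - 120

245 days


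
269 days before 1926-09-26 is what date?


Start: 1926-09-26, subtract 269 days
Back 26 days from September 26 reaches August 31, 1926 -> 243 left
August 1926 has 31 days -> back to July 31, 1926 -> 212 left
July 1926 has 31 days -> back to June 30, 1926 -> 181 left
June 1926 has 30 days -> back to May 31, 1926 -> 151 left
May 1926 has 31 days -> back to April 30, 1926 -> 120 left
April 1926 has 30 days -> back to March 31, 1926 -> 90 left
March 1926 has 31 days -> back to February 28, 1926 -> 59 left
February 1926 has 28 days -> back to January 31, 1926 -> 31 left
January 1926 has 31 days -> back to December 31, 1925 -> 0 left
December 1925: 31 - 0 = 31 -> lands on December 31

Result: 1925-12-31


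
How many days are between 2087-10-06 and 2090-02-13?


From 2087-10-06 to 2090-02-13
2087-10-06: days before October = 31 + 28 + 31 + 30 + 31 + 30 + 31 + 31 + 30 = 273 (2087 is not a leap year); day of year = 273 + 6 = 279
2090-02-13: days before February = 31; day of year = 31 + 13 = 44
Rest of 2087: 365 - 279 = 86
Full years 2088 (366), 2089 (365): 731
Total = 86 + 731 + 44 = 861

861 days


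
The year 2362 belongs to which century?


Century = (year - 1) // 100 + 1
= (2362 - 1) // 100 + 1
= 2361 // 100 + 1
= 23 + 1

24th century


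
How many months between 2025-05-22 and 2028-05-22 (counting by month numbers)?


From May 2025 to May 2028
3 years * 12 = 36 months = 36

36 months


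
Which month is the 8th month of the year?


Month 8 of 12

August


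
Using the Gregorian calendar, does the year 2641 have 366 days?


Gregorian leap year rule: divisible by 4, but not by 100, unless also by 400.
2641 is not divisible by 4 -> not a leap year

No


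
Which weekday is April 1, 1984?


Target: April 1, 1984
Anchor: Jan 1, 1984. With p = 1984 - 1 = 1983: (p + p//4 - p//100 + p//400) mod 7 = (1983 + 495 - 19 + 4) mod 7 = 2463 mod 7 = 6 -> Sunday (Mon=0 ... Sun=6)
Days before April (Jan-Mar): 91 days
Weekday index = (6 + 91) mod 7 = 6

Sunday


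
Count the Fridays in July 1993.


July 1993 has 31 days
Anchor: Jan 1, 1993. With p = 1993 - 1 = 1992: (p + p//4 - p//100 + p//400) mod 7 = (1992 + 498 - 19 + 4) mod 7 = 2475 mod 7 = 4 -> Friday (Mon=0 ... Sun=6)
Days before July (Jan-Jun): 181; July 1 index = (4 + 181) mod 7 = 3 -> Thursday
First Friday is July 2
Fridays: 2, 9, 16, 23, 30

5 Fridays


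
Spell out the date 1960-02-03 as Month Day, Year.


ISO 1960-02-03 parses as year=1960, month=02, day=03
Month 2 -> February

February 3, 1960
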